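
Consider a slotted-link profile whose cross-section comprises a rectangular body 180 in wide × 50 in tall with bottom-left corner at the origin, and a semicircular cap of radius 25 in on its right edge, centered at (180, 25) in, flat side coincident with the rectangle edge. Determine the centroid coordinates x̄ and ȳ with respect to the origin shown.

Part | A | x̄ᵢ | ȳᵢ | A·x̄ᵢ | A·ȳᵢ
rectangular body | 9000.00 | 90.00 | 25.00 | 810000.00 | 225000.00
semicircular end | 981.75 | 190.61 | 25.00 | 187131.25 | 24543.69
Σ | 9981.75 |  |  | 997131.25 | 249543.69
x̄ = 997131.25 / 9981.75 = 99.90 in
ȳ = 249543.69 / 9981.75 = 25.00 in

x̄ = 99.90 in, ȳ = 25.00 in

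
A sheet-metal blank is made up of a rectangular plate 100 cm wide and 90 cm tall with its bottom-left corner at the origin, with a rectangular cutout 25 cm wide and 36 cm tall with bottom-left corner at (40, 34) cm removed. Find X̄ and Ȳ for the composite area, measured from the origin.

X̄ = 49.72 cm, Ȳ = 44.22 cm

plate: A = 100 × 90 = 9000.00, centroid at (50.00, 45.00).
hole: A = −(25 × 36) = -900.00, centroid at (52.50, 52.00).
ΣA = 8100.00 cm², ΣAX̄ = 402750.00 cm³, ΣAȲ = 358200.00 cm³.
X̄ = 402750.00/8100.00 = 49.72 cm; Ȳ = 358200.00/8100.00 = 44.22 cm.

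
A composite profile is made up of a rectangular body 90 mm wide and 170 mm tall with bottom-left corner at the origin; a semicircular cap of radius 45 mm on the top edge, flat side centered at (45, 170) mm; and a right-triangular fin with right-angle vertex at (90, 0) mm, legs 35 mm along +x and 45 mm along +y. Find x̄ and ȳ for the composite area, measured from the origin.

rectangular body: A = 90 × 170 = 15300.00, centroid at (45.00, 85.00).
semicircular top: A = ½π·45² = 3180.86, centroid at (45.00, 189.10).
triangular fin: A = ½·35·45 = 787.50, centroid at (101.67, 15.00).
ΣA = 19268.36 mm², ΣAx̄ = 911701.32 mm³, ΣAȳ = 1913809.14 mm³.
x̄ = 911701.32/19268.36 = 47.32 mm; ȳ = 1913809.14/19268.36 = 99.32 mm.

x̄ = 47.32 mm, ȳ = 99.32 mm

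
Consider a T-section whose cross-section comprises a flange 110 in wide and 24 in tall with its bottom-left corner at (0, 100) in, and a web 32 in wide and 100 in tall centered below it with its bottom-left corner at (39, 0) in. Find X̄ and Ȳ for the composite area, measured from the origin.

X̄ = 55.00 in, Ȳ = 78.03 in

web: A = 32 × 100 = 3200.00, centroid at (55.00, 50.00).
flange: A = 110 × 24 = 2640.00, centroid at (55.00, 112.00).
ΣA = 5840.00 in²
ΣAX̄ = (3200.00)(55.00) + (2640.00)(55.00) = 321200.00 in³
ΣAȲ = (3200.00)(50.00) + (2640.00)(112.00) = 455680.00 in³
X̄ = 321200.00 / 5840.00 = 55.00 in
Ȳ = 455680.00 / 5840.00 = 78.03 in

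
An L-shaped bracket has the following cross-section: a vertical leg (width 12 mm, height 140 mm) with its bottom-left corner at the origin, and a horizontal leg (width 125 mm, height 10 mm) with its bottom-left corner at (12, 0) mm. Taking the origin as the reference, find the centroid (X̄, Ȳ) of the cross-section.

vertical leg: A = 12 × 140 = 1680.00, centroid at (6.00, 70.00).
horizontal leg: A = 125 × 10 = 1250.00, centroid at (74.50, 5.00).
ΣA = 2930.00 mm²
ΣAX̄ = (1680.00)(6.00) + (1250.00)(74.50) = 103205.00 mm³
ΣAȲ = (1680.00)(70.00) + (1250.00)(5.00) = 123850.00 mm³
X̄ = 103205.00 / 2930.00 = 35.22 mm
Ȳ = 123850.00 / 2930.00 = 42.27 mm

X̄ = 35.22 mm, Ȳ = 42.27 mm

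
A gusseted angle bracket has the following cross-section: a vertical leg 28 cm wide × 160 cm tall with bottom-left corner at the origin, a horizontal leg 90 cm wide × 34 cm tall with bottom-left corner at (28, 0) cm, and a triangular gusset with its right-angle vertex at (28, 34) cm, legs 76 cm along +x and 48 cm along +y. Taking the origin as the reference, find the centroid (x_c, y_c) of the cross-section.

x_c = 40.94 cm, y_c = 53.57 cm

vertical leg: A = 28 × 160 = 4480.00, centroid at (14.00, 80.00).
horizontal leg: A = 90 × 34 = 3060.00, centroid at (73.00, 17.00).
gusset: A = ½·76·48 = 1824.00, centroid at (53.33, 50.00).
ΣA = 9364.00 cm², ΣAx_c = 383380.00 cm³, ΣAy_c = 501620.00 cm³.
x_c = 383380.00/9364.00 = 40.94 cm; y_c = 501620.00/9364.00 = 53.57 cm.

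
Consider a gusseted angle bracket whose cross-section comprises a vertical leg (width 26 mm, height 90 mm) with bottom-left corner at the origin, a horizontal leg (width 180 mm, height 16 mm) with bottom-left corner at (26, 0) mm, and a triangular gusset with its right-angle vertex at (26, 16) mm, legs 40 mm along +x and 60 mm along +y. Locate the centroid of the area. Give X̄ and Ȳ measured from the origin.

X̄ = 64.13 mm, Ȳ = 26.72 mm

Part | A | x̄ᵢ | ȳᵢ | A·x̄ᵢ | A·ȳᵢ
vertical leg | 2340.00 | 13.00 | 45.00 | 30420.00 | 105300.00
horizontal leg | 2880.00 | 116.00 | 8.00 | 334080.00 | 23040.00
gusset | 1200.00 | 39.33 | 36.00 | 47200.00 | 43200.00
Σ | 6420.00 |  |  | 411700.00 | 171540.00
X̄ = 411700.00 / 6420.00 = 64.13 mm
Ȳ = 171540.00 / 6420.00 = 26.72 mm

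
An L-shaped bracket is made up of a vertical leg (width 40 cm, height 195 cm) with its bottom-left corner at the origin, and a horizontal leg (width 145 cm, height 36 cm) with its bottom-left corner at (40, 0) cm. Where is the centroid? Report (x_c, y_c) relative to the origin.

x_c = 57.09 cm, y_c = 65.63 cm

Part | A | x̄ᵢ | ȳᵢ | A·x̄ᵢ | A·ȳᵢ
vertical leg | 7800.00 | 20.00 | 97.50 | 156000.00 | 760500.00
horizontal leg | 5220.00 | 112.50 | 18.00 | 587250.00 | 93960.00
Σ | 13020.00 |  |  | 743250.00 | 854460.00
x_c = 743250.00 / 13020.00 = 57.09 cm
y_c = 854460.00 / 13020.00 = 65.63 cm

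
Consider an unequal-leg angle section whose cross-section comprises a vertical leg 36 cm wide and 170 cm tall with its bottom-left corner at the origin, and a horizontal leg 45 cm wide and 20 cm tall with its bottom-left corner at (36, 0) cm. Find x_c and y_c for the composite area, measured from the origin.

x_c = 23.19 cm, y_c = 75.38 cm

vertical leg: A = 36 × 170 = 6120.00, centroid at (18.00, 85.00).
horizontal leg: A = 45 × 20 = 900.00, centroid at (58.50, 10.00).
ΣA = 7020.00 cm², ΣAx_c = 162810.00 cm³, ΣAy_c = 529200.00 cm³.
x_c = 162810.00/7020.00 = 23.19 cm; y_c = 529200.00/7020.00 = 75.38 cm.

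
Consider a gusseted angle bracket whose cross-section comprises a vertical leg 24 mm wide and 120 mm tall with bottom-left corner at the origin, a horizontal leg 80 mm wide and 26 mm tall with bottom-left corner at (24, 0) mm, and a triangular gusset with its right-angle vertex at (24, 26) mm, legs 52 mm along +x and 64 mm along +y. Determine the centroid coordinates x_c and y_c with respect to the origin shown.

Part | A | x̄ᵢ | ȳᵢ | A·x̄ᵢ | A·ȳᵢ
vertical leg | 2880.00 | 12.00 | 60.00 | 34560.00 | 172800.00
horizontal leg | 2080.00 | 64.00 | 13.00 | 133120.00 | 27040.00
gusset | 1664.00 | 41.33 | 47.33 | 68778.67 | 78762.67
Σ | 6624.00 |  |  | 236458.67 | 278602.67
x_c = 236458.67 / 6624.00 = 35.70 mm
y_c = 278602.67 / 6624.00 = 42.06 mm

x_c = 35.70 mm, y_c = 42.06 mm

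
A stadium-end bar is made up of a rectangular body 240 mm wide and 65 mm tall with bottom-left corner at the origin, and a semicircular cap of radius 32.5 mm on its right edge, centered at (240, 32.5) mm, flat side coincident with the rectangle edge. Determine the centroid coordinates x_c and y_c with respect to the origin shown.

Part | A | x̄ᵢ | ȳᵢ | A·x̄ᵢ | A·ȳᵢ
rectangular body | 15600.00 | 120.00 | 32.50 | 1872000.00 | 507000.00
semicircular end | 1659.15 | 253.79 | 32.50 | 421082.29 | 53922.49
Σ | 17259.15 |  |  | 2293082.29 | 560922.49
x_c = 2293082.29 / 17259.15 = 132.86 mm
y_c = 560922.49 / 17259.15 = 32.50 mm

x_c = 132.86 mm, y_c = 32.50 mm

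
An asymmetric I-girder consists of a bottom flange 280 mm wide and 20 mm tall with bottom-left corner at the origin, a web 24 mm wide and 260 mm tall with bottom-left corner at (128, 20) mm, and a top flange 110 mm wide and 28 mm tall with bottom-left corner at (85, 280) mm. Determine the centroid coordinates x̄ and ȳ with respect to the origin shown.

Part | A | x̄ᵢ | ȳᵢ | A·x̄ᵢ | A·ȳᵢ
bottom flange | 5600.00 | 140.00 | 10.00 | 784000.00 | 56000.00
web | 6240.00 | 140.00 | 150.00 | 873600.00 | 936000.00
top flange | 3080.00 | 140.00 | 294.00 | 431200.00 | 905520.00
Σ | 14920.00 |  |  | 2088800.00 | 1897520.00
x̄ = 2088800.00 / 14920.00 = 140.00 mm
ȳ = 1897520.00 / 14920.00 = 127.18 mm

x̄ = 140.00 mm, ȳ = 127.18 mm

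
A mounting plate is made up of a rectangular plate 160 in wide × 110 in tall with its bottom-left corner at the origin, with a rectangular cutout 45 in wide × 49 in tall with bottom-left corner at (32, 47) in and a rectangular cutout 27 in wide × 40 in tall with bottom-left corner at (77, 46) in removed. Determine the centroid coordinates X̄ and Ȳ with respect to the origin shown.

X̄ = 83.14 in, Ȳ = 51.63 in

Part | A | x̄ᵢ | ȳᵢ | A·x̄ᵢ | A·ȳᵢ
plate | 17600.00 | 80.00 | 55.00 | 1408000.00 | 968000.00
hole 1 | -2205.00 | 54.50 | 71.50 | -120172.50 | -157657.50
hole 2 | -1080.00 | 90.50 | 66.00 | -97740.00 | -71280.00
Σ | 14315.00 |  |  | 1190087.50 | 739062.50
X̄ = 1190087.50 / 14315.00 = 83.14 in
Ȳ = 739062.50 / 14315.00 = 51.63 in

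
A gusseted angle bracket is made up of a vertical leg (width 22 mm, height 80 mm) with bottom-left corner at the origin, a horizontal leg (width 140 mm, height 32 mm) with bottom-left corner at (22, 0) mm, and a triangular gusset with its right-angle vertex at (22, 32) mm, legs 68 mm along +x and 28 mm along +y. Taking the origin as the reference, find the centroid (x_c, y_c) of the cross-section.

vertical leg: A = 22 × 80 = 1760.00, centroid at (11.00, 40.00).
horizontal leg: A = 140 × 32 = 4480.00, centroid at (92.00, 16.00).
gusset: A = ½·68·28 = 952.00, centroid at (44.67, 41.33).
ΣA = 7192.00 mm², ΣAx_c = 474042.67 mm³, ΣAy_c = 181429.33 mm³.
x_c = 474042.67/7192.00 = 65.91 mm; y_c = 181429.33/7192.00 = 25.23 mm.

x_c = 65.91 mm, y_c = 25.23 mm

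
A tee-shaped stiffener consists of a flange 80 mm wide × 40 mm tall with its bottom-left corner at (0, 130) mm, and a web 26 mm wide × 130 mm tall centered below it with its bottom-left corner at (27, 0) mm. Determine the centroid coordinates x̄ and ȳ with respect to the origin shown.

web: A = 26 × 130 = 3380.00, centroid at (40.00, 65.00).
flange: A = 80 × 40 = 3200.00, centroid at (40.00, 150.00).
ΣA = 6580.00 mm², ΣAx̄ = 263200.00 mm³, ΣAȳ = 699700.00 mm³.
x̄ = 263200.00/6580.00 = 40.00 mm; ȳ = 699700.00/6580.00 = 106.34 mm.

x̄ = 40.00 mm, ȳ = 106.34 mm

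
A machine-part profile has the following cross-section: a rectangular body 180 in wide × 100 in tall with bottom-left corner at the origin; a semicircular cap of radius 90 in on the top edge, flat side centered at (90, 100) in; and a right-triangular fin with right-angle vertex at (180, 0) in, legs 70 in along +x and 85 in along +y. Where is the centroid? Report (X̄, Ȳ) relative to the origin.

X̄ = 100.01 in, Ȳ = 81.39 in

rectangular body: A = 180 × 100 = 18000.00, centroid at (90.00, 50.00).
semicircular top: A = ½π·90² = 12723.45, centroid at (90.00, 138.20).
triangular fin: A = ½·70·85 = 2975.00, centroid at (203.33, 28.33).
ΣA = 33698.45 in², ΣAX̄ = 3370027.19 in³, ΣAȲ = 2742636.69 in³.
X̄ = 3370027.19/33698.45 = 100.01 in; Ȳ = 2742636.69/33698.45 = 81.39 in.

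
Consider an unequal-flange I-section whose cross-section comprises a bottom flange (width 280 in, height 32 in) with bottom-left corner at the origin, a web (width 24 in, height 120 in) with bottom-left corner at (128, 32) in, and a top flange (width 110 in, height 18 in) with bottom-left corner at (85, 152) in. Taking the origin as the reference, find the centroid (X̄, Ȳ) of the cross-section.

Part | A | x̄ᵢ | ȳᵢ | A·x̄ᵢ | A·ȳᵢ
bottom flange | 8960.00 | 140.00 | 16.00 | 1254400.00 | 143360.00
web | 2880.00 | 140.00 | 92.00 | 403200.00 | 264960.00
top flange | 1980.00 | 140.00 | 161.00 | 277200.00 | 318780.00
Σ | 13820.00 |  |  | 1934800.00 | 727100.00
X̄ = 1934800.00 / 13820.00 = 140.00 in
Ȳ = 727100.00 / 13820.00 = 52.61 in

X̄ = 140.00 in, Ȳ = 52.61 in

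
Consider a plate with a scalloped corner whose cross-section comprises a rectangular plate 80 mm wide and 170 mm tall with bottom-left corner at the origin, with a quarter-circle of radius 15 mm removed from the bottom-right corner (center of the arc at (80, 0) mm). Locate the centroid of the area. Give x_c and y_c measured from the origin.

x_c = 39.56 mm, y_c = 86.04 mm

plate: A = 80 × 170 = 13600.00, centroid at (40.00, 85.00).
removed quarter-circle: A = −¼π·15² = -176.71, centroid at (73.63, 6.37).
ΣA = 13423.29 mm², ΣAx_c = 530987.83 mm³, ΣAy_c = 1154875.00 mm³.
x_c = 530987.83/13423.29 = 39.56 mm; y_c = 1154875.00/13423.29 = 86.04 mm.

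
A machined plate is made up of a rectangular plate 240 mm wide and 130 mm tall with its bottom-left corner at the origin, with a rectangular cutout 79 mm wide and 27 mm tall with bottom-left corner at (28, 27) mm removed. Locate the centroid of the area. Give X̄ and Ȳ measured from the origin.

X̄ = 123.85 mm, Ȳ = 66.80 mm

plate: A = 240 × 130 = 31200.00, centroid at (120.00, 65.00).
hole: A = −(79 × 27) = -2133.00, centroid at (67.50, 40.50).
ΣA = 29067.00 mm², ΣAX̄ = 3600022.50 mm³, ΣAȲ = 1941613.50 mm³.
X̄ = 3600022.50/29067.00 = 123.85 mm; Ȳ = 1941613.50/29067.00 = 66.80 mm.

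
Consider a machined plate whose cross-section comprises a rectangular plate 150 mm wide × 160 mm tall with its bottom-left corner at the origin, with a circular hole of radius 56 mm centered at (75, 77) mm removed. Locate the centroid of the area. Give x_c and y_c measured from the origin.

plate: A = 150 × 160 = 24000.00, centroid at (75.00, 80.00).
hole: A = −π·56² = -9852.03, centroid at (75.00, 77.00).
ΣA = 14147.97 mm²
ΣAx_c = (24000.00)(75.00) + (-9852.03)(75.00) = 1061097.41 mm³
ΣAy_c = (24000.00)(80.00) + (-9852.03)(77.00) = 1161393.34 mm³
x_c = 1061097.41 / 14147.97 = 75.00 mm
y_c = 1161393.34 / 14147.97 = 82.09 mm

x_c = 75.00 mm, y_c = 82.09 mm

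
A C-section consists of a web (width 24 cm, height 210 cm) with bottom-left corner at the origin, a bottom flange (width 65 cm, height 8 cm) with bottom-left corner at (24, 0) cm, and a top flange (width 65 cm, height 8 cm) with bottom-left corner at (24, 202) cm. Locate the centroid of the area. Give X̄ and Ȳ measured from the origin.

X̄ = 19.61 cm, Ȳ = 105.00 cm

web: A = 24 × 210 = 5040.00, centroid at (12.00, 105.00).
bottom flange: A = 65 × 8 = 520.00, centroid at (56.50, 4.00).
top flange: A = 65 × 8 = 520.00, centroid at (56.50, 206.00).
ΣA = 6080.00 cm², ΣAX̄ = 119240.00 cm³, ΣAȲ = 638400.00 cm³.
X̄ = 119240.00/6080.00 = 19.61 cm; Ȳ = 638400.00/6080.00 = 105.00 cm.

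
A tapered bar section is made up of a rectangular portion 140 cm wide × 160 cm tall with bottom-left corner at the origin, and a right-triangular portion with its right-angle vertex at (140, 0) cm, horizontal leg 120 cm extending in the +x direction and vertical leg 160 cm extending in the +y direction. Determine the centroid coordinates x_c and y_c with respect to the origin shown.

x_c = 103.00 cm, y_c = 72.00 cm

Part | A | x̄ᵢ | ȳᵢ | A·x̄ᵢ | A·ȳᵢ
rectangular portion | 22400.00 | 70.00 | 80.00 | 1568000.00 | 1792000.00
triangular portion | 9600.00 | 180.00 | 53.33 | 1728000.00 | 512000.00
Σ | 32000.00 |  |  | 3296000.00 | 2304000.00
x_c = 3296000.00 / 32000.00 = 103.00 cm
y_c = 2304000.00 / 32000.00 = 72.00 cm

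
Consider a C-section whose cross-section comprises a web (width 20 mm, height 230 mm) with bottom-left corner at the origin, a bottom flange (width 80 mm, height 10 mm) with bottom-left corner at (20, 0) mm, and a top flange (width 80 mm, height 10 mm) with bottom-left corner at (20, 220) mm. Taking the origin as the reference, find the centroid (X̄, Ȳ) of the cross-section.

X̄ = 22.90 mm, Ȳ = 115.00 mm

web: A = 20 × 230 = 4600.00, centroid at (10.00, 115.00).
bottom flange: A = 80 × 10 = 800.00, centroid at (60.00, 5.00).
top flange: A = 80 × 10 = 800.00, centroid at (60.00, 225.00).
ΣA = 6200.00 mm², ΣAX̄ = 142000.00 mm³, ΣAȲ = 713000.00 mm³.
X̄ = 142000.00/6200.00 = 22.90 mm; Ȳ = 713000.00/6200.00 = 115.00 mm.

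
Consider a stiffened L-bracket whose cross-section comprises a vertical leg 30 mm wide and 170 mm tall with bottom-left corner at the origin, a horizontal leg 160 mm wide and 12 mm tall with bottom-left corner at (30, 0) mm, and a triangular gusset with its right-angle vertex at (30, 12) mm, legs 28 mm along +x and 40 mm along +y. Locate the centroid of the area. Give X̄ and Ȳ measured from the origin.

vertical leg: A = 30 × 170 = 5100.00, centroid at (15.00, 85.00).
horizontal leg: A = 160 × 12 = 1920.00, centroid at (110.00, 6.00).
gusset: A = ½·28·40 = 560.00, centroid at (39.33, 25.33).
ΣA = 7580.00 mm², ΣAX̄ = 309726.67 mm³, ΣAȲ = 459206.67 mm³.
X̄ = 309726.67/7580.00 = 40.86 mm; Ȳ = 459206.67/7580.00 = 60.58 mm.

X̄ = 40.86 mm, Ȳ = 60.58 mm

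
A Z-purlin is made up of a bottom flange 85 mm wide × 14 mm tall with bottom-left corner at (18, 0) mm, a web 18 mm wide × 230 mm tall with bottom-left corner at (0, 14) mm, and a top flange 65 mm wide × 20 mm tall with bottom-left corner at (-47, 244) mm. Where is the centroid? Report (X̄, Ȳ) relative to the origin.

X̄ = 13.64 mm, Ȳ = 131.61 mm

bottom flange: A = 85 × 14 = 1190.00, centroid at (60.50, 7.00).
web: A = 18 × 230 = 4140.00, centroid at (9.00, 129.00).
top flange: A = 65 × 20 = 1300.00, centroid at (-14.50, 254.00).
ΣA = 6630.00 mm², ΣAX̄ = 90405.00 mm³, ΣAȲ = 872590.00 mm³.
X̄ = 90405.00/6630.00 = 13.64 mm; Ȳ = 872590.00/6630.00 = 131.61 mm.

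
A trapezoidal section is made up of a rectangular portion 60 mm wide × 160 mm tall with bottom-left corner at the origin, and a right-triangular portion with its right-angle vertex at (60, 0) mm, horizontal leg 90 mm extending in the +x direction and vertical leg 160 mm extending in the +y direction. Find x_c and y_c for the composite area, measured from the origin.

rectangular portion: A = 60 × 160 = 9600.00, centroid at (30.00, 80.00).
triangular portion: A = ½·90·160 = 7200.00, centroid at (90.00, 53.33).
ΣA = 16800.00 mm², ΣAx_c = 936000.00 mm³, ΣAy_c = 1152000.00 mm³.
x_c = 936000.00/16800.00 = 55.71 mm; y_c = 1152000.00/16800.00 = 68.57 mm.

x_c = 55.71 mm, y_c = 68.57 mm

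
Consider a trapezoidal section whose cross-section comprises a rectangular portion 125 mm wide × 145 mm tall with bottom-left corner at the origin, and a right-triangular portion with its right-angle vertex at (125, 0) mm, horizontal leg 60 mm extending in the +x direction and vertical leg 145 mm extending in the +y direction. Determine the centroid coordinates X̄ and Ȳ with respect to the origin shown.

X̄ = 78.47 mm, Ȳ = 67.82 mm

rectangular portion: A = 125 × 145 = 18125.00, centroid at (62.50, 72.50).
triangular portion: A = ½·60·145 = 4350.00, centroid at (145.00, 48.33).
ΣA = 22475.00 mm², ΣAX̄ = 1763562.50 mm³, ΣAȲ = 1524312.50 mm³.
X̄ = 1763562.50/22475.00 = 78.47 mm; Ȳ = 1524312.50/22475.00 = 67.82 mm.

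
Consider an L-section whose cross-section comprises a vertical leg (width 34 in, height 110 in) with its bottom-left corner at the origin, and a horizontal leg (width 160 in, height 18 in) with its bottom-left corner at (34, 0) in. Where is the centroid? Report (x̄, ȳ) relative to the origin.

x̄ = 59.20 in, ȳ = 34.99 in

vertical leg: A = 34 × 110 = 3740.00, centroid at (17.00, 55.00).
horizontal leg: A = 160 × 18 = 2880.00, centroid at (114.00, 9.00).
ΣA = 6620.00 in²
ΣAx̄ = (3740.00)(17.00) + (2880.00)(114.00) = 391900.00 in³
ΣAȳ = (3740.00)(55.00) + (2880.00)(9.00) = 231620.00 in³
x̄ = 391900.00 / 6620.00 = 59.20 in
ȳ = 231620.00 / 6620.00 = 34.99 in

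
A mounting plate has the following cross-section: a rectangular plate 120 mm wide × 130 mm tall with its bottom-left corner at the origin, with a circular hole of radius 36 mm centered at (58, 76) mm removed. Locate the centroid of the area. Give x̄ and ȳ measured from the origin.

x̄ = 60.71 mm, ȳ = 61.12 mm

plate: A = 120 × 130 = 15600.00, centroid at (60.00, 65.00).
hole: A = −π·36² = -4071.50, centroid at (58.00, 76.00).
ΣA = 11528.50 mm², ΣAx̄ = 699852.76 mm³, ΣAȳ = 704565.69 mm³.
x̄ = 699852.76/11528.50 = 60.71 mm; ȳ = 704565.69/11528.50 = 61.12 mm.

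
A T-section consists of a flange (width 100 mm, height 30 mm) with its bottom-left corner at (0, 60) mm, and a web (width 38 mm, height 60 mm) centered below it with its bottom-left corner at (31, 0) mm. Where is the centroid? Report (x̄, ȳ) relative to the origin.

x̄ = 50.00 mm, ȳ = 55.57 mm

web: A = 38 × 60 = 2280.00, centroid at (50.00, 30.00).
flange: A = 100 × 30 = 3000.00, centroid at (50.00, 75.00).
ΣA = 5280.00 mm², ΣAx̄ = 264000.00 mm³, ΣAȳ = 293400.00 mm³.
x̄ = 264000.00/5280.00 = 50.00 mm; ȳ = 293400.00/5280.00 = 55.57 mm.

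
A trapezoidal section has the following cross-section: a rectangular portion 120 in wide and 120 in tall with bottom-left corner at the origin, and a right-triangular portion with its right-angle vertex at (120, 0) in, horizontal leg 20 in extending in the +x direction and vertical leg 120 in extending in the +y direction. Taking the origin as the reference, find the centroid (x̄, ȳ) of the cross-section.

x̄ = 65.13 in, ȳ = 58.46 in

Part | A | x̄ᵢ | ȳᵢ | A·x̄ᵢ | A·ȳᵢ
rectangular portion | 14400.00 | 60.00 | 60.00 | 864000.00 | 864000.00
triangular portion | 1200.00 | 126.67 | 40.00 | 152000.00 | 48000.00
Σ | 15600.00 |  |  | 1016000.00 | 912000.00
x̄ = 1016000.00 / 15600.00 = 65.13 in
ȳ = 912000.00 / 15600.00 = 58.46 in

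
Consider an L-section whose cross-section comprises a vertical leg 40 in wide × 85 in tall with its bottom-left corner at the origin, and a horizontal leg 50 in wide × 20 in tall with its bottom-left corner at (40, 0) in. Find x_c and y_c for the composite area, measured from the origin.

x_c = 30.23 in, y_c = 35.11 in

vertical leg: A = 40 × 85 = 3400.00, centroid at (20.00, 42.50).
horizontal leg: A = 50 × 20 = 1000.00, centroid at (65.00, 10.00).
ΣA = 4400.00 in²
ΣAx_c = (3400.00)(20.00) + (1000.00)(65.00) = 133000.00 in³
ΣAy_c = (3400.00)(42.50) + (1000.00)(10.00) = 154500.00 in³
x_c = 133000.00 / 4400.00 = 30.23 in
y_c = 154500.00 / 4400.00 = 35.11 in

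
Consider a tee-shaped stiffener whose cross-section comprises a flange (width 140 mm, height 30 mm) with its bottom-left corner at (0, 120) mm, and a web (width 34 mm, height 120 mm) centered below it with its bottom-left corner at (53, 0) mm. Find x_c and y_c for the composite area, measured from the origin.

web: A = 34 × 120 = 4080.00, centroid at (70.00, 60.00).
flange: A = 140 × 30 = 4200.00, centroid at (70.00, 135.00).
ΣA = 8280.00 mm²
ΣAx_c = (4080.00)(70.00) + (4200.00)(70.00) = 579600.00 mm³
ΣAy_c = (4080.00)(60.00) + (4200.00)(135.00) = 811800.00 mm³
x_c = 579600.00 / 8280.00 = 70.00 mm
y_c = 811800.00 / 8280.00 = 98.04 mm

x_c = 70.00 mm, y_c = 98.04 mm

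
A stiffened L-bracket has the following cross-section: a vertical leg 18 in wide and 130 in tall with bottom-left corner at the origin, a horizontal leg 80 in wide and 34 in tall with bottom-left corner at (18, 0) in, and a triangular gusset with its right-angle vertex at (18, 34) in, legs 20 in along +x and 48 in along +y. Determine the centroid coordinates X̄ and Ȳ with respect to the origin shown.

X̄ = 34.42 in, Ȳ = 40.13 in

Part | A | x̄ᵢ | ȳᵢ | A·x̄ᵢ | A·ȳᵢ
vertical leg | 2340.00 | 9.00 | 65.00 | 21060.00 | 152100.00
horizontal leg | 2720.00 | 58.00 | 17.00 | 157760.00 | 46240.00
gusset | 480.00 | 24.67 | 50.00 | 11840.00 | 24000.00
Σ | 5540.00 |  |  | 190660.00 | 222340.00
X̄ = 190660.00 / 5540.00 = 34.42 in
Ȳ = 222340.00 / 5540.00 = 40.13 in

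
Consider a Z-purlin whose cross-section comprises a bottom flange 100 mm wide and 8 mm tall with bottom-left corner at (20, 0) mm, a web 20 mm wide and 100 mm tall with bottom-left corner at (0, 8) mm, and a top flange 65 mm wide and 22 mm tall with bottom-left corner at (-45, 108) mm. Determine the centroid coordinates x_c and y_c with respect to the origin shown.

x_c = 13.74 mm, y_c = 68.41 mm

bottom flange: A = 100 × 8 = 800.00, centroid at (70.00, 4.00).
web: A = 20 × 100 = 2000.00, centroid at (10.00, 58.00).
top flange: A = 65 × 22 = 1430.00, centroid at (-12.50, 119.00).
ΣA = 4230.00 mm²
ΣAx_c = (800.00)(70.00) + (2000.00)(10.00) + (1430.00)(-12.50) = 58125.00 mm³
ΣAy_c = (800.00)(4.00) + (2000.00)(58.00) + (1430.00)(119.00) = 289370.00 mm³
x_c = 58125.00 / 4230.00 = 13.74 mm
y_c = 289370.00 / 4230.00 = 68.41 mm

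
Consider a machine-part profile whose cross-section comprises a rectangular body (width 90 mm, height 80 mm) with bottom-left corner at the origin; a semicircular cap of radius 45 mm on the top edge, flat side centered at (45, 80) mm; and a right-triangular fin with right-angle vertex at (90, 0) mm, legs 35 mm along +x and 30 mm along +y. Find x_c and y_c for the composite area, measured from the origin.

x_c = 47.73 mm, y_c = 55.79 mm

rectangular body: A = 90 × 80 = 7200.00, centroid at (45.00, 40.00).
semicircular top: A = ½π·45² = 3180.86, centroid at (45.00, 99.10).
triangular fin: A = ½·35·30 = 525.00, centroid at (101.67, 10.00).
ΣA = 10905.86 mm²
ΣAx_c = (7200.00)(45.00) + (3180.86)(45.00) + (525.00)(101.67) = 520513.82 mm³
ΣAy_c = (7200.00)(40.00) + (3180.86)(99.10) + (525.00)(10.00) = 608469.00 mm³
x_c = 520513.82 / 10905.86 = 47.73 mm
y_c = 608469.00 / 10905.86 = 55.79 mm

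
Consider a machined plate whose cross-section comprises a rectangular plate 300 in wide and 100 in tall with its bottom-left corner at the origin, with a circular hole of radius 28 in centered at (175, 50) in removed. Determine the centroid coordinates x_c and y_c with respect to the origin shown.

x_c = 147.76 in, y_c = 50.00 in

plate: A = 300 × 100 = 30000.00, centroid at (150.00, 50.00).
hole: A = −π·28² = -2463.01, centroid at (175.00, 50.00).
ΣA = 27536.99 in²
ΣAx_c = (30000.00)(150.00) + (-2463.01)(175.00) = 4068973.49 in³
ΣAy_c = (30000.00)(50.00) + (-2463.01)(50.00) = 1376849.57 in³
x_c = 4068973.49 / 27536.99 = 147.76 in
y_c = 1376849.57 / 27536.99 = 50.00 in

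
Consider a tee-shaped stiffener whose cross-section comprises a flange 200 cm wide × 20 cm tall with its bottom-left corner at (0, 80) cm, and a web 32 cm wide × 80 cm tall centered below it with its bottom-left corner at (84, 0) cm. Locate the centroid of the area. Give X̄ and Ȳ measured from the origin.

web: A = 32 × 80 = 2560.00, centroid at (100.00, 40.00).
flange: A = 200 × 20 = 4000.00, centroid at (100.00, 90.00).
ΣA = 6560.00 cm², ΣAX̄ = 656000.00 cm³, ΣAȲ = 462400.00 cm³.
X̄ = 656000.00/6560.00 = 100.00 cm; Ȳ = 462400.00/6560.00 = 70.49 cm.

X̄ = 100.00 cm, Ȳ = 70.49 cm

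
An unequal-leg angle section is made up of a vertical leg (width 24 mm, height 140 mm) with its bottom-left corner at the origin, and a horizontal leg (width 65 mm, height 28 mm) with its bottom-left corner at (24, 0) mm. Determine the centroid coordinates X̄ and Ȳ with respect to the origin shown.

X̄ = 27.64 mm, Ȳ = 50.32 mm

Part | A | x̄ᵢ | ȳᵢ | A·x̄ᵢ | A·ȳᵢ
vertical leg | 3360.00 | 12.00 | 70.00 | 40320.00 | 235200.00
horizontal leg | 1820.00 | 56.50 | 14.00 | 102830.00 | 25480.00
Σ | 5180.00 |  |  | 143150.00 | 260680.00
X̄ = 143150.00 / 5180.00 = 27.64 mm
Ȳ = 260680.00 / 5180.00 = 50.32 mm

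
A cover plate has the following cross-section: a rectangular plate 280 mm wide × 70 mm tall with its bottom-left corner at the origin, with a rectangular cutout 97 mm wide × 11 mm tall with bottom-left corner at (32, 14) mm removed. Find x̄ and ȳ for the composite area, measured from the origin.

plate: A = 280 × 70 = 19600.00, centroid at (140.00, 35.00).
hole: A = −(97 × 11) = -1067.00, centroid at (80.50, 19.50).
ΣA = 18533.00 mm²
ΣAx̄ = (19600.00)(140.00) + (-1067.00)(80.50) = 2658106.50 mm³
ΣAȳ = (19600.00)(35.00) + (-1067.00)(19.50) = 665193.50 mm³
x̄ = 2658106.50 / 18533.00 = 143.43 mm
ȳ = 665193.50 / 18533.00 = 35.89 mm

x̄ = 143.43 mm, ȳ = 35.89 mm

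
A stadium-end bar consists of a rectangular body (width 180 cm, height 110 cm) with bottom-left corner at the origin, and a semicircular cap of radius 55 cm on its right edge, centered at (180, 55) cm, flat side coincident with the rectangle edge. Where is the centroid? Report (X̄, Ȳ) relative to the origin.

Part | A | x̄ᵢ | ȳᵢ | A·x̄ᵢ | A·ȳᵢ
rectangular body | 19800.00 | 90.00 | 55.00 | 1782000.00 | 1089000.00
semicircular end | 4751.66 | 203.34 | 55.00 | 966215.27 | 261341.24
Σ | 24551.66 |  |  | 2748215.27 | 1350341.24
X̄ = 2748215.27 / 24551.66 = 111.94 cm
Ȳ = 1350341.24 / 24551.66 = 55.00 cm

X̄ = 111.94 cm, Ȳ = 55.00 cm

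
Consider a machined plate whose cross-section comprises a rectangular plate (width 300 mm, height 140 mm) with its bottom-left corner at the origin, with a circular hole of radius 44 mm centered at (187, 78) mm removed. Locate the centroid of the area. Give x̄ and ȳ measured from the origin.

x̄ = 143.73 mm, ȳ = 68.65 mm

plate: A = 300 × 140 = 42000.00, centroid at (150.00, 70.00).
hole: A = −π·44² = -6082.12, centroid at (187.00, 78.00).
ΣA = 35917.88 mm², ΣAx̄ = 5162642.93 mm³, ΣAȳ = 2465594.38 mm³.
x̄ = 5162642.93/35917.88 = 143.73 mm; ȳ = 2465594.38/35917.88 = 68.65 mm.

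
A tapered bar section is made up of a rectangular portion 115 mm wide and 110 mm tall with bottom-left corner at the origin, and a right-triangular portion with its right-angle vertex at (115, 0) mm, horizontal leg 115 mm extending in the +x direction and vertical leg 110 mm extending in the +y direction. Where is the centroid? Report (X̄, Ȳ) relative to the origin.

rectangular portion: A = 115 × 110 = 12650.00, centroid at (57.50, 55.00).
triangular portion: A = ½·115·110 = 6325.00, centroid at (153.33, 36.67).
ΣA = 18975.00 mm², ΣAX̄ = 1697208.33 mm³, ΣAȲ = 927666.67 mm³.
X̄ = 1697208.33/18975.00 = 89.44 mm; Ȳ = 927666.67/18975.00 = 48.89 mm.

X̄ = 89.44 mm, Ȳ = 48.89 mm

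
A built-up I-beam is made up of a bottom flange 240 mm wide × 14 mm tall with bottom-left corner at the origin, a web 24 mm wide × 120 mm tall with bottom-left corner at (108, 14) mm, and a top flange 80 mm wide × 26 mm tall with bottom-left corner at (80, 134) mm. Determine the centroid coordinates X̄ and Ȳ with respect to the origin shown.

bottom flange: A = 240 × 14 = 3360.00, centroid at (120.00, 7.00).
web: A = 24 × 120 = 2880.00, centroid at (120.00, 74.00).
top flange: A = 80 × 26 = 2080.00, centroid at (120.00, 147.00).
ΣA = 8320.00 mm², ΣAX̄ = 998400.00 mm³, ΣAȲ = 542400.00 mm³.
X̄ = 998400.00/8320.00 = 120.00 mm; Ȳ = 542400.00/8320.00 = 65.19 mm.

X̄ = 120.00 mm, Ȳ = 65.19 mm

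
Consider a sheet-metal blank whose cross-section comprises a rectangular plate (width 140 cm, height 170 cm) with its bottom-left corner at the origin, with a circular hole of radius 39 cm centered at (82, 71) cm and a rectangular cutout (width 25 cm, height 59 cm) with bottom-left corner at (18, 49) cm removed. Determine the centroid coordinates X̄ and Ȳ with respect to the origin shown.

plate: A = 140 × 170 = 23800.00, centroid at (70.00, 85.00).
hole 1: A = −π·39² = -4778.36, centroid at (82.00, 71.00).
hole 2: A = −(25 × 59) = -1475.00, centroid at (30.50, 78.50).
ΣA = 17546.64 cm²
ΣAX̄ = (23800.00)(70.00) + (-4778.36)(82.00) + (-1475.00)(30.50) = 1229186.78 cm³
ΣAȲ = (23800.00)(85.00) + (-4778.36)(71.00) + (-1475.00)(78.50) = 1567948.77 cm³
X̄ = 1229186.78 / 17546.64 = 70.05 cm
Ȳ = 1567948.77 / 17546.64 = 89.36 cm

X̄ = 70.05 cm, Ȳ = 89.36 cm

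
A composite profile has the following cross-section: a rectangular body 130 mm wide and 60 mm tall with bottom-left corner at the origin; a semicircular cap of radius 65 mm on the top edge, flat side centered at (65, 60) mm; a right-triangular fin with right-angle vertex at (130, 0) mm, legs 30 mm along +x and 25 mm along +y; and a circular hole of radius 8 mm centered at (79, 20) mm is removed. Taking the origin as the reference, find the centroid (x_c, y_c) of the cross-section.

rectangular body: A = 130 × 60 = 7800.00, centroid at (65.00, 30.00).
semicircular top: A = ½π·65² = 6636.61, centroid at (65.00, 87.59).
triangular fin: A = ½·30·25 = 375.00, centroid at (140.00, 8.33).
hole: A = −π·8² = -201.06, centroid at (79.00, 20.00).
ΣA = 14610.55 mm²
ΣAx_c = (7800.00)(65.00) + (6636.61)(65.00) + (375.00)(140.00) + (-201.06)(79.00) = 974996.05 mm³
ΣAy_c = (7800.00)(30.00) + (6636.61)(87.59) + (375.00)(8.33) + (-201.06)(20.00) = 814383.96 mm³
x_c = 974996.05 / 14610.55 = 66.73 mm
y_c = 814383.96 / 14610.55 = 55.74 mm

x_c = 66.73 mm, y_c = 55.74 mm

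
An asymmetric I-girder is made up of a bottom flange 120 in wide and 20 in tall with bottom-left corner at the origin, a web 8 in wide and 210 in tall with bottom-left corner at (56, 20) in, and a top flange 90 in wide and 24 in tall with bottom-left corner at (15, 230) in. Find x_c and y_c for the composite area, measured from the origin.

x_c = 60.00 in, y_c = 121.27 in

bottom flange: A = 120 × 20 = 2400.00, centroid at (60.00, 10.00).
web: A = 8 × 210 = 1680.00, centroid at (60.00, 125.00).
top flange: A = 90 × 24 = 2160.00, centroid at (60.00, 242.00).
ΣA = 6240.00 in²
ΣAx_c = (2400.00)(60.00) + (1680.00)(60.00) + (2160.00)(60.00) = 374400.00 in³
ΣAy_c = (2400.00)(10.00) + (1680.00)(125.00) + (2160.00)(242.00) = 756720.00 in³
x_c = 374400.00 / 6240.00 = 60.00 in
y_c = 756720.00 / 6240.00 = 121.27 in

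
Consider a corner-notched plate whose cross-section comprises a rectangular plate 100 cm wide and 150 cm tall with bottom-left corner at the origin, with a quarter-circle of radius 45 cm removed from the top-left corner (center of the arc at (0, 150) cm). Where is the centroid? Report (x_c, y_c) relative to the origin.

plate: A = 100 × 150 = 15000.00, centroid at (50.00, 75.00).
removed quarter-circle: A = −¼π·45² = -1590.43, centroid at (19.10, 130.90).
ΣA = 13409.57 cm², ΣAx_c = 719625.00 cm³, ΣAy_c = 916810.31 cm³.
x_c = 719625.00/13409.57 = 53.67 cm; y_c = 916810.31/13409.57 = 68.37 cm.

x_c = 53.67 cm, y_c = 68.37 cm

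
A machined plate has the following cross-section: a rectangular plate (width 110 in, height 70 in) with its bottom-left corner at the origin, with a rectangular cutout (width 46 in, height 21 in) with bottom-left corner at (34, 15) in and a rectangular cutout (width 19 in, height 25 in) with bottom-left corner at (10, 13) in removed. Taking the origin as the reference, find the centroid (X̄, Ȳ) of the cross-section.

plate: A = 110 × 70 = 7700.00, centroid at (55.00, 35.00).
hole 1: A = −(46 × 21) = -966.00, centroid at (57.00, 25.50).
hole 2: A = −(19 × 25) = -475.00, centroid at (19.50, 25.50).
ΣA = 6259.00 in²
ΣAX̄ = (7700.00)(55.00) + (-966.00)(57.00) + (-475.00)(19.50) = 359175.50 in³
ΣAȲ = (7700.00)(35.00) + (-966.00)(25.50) + (-475.00)(25.50) = 232754.50 in³
X̄ = 359175.50 / 6259.00 = 57.39 in
Ȳ = 232754.50 / 6259.00 = 37.19 in

X̄ = 57.39 in, Ȳ = 37.19 in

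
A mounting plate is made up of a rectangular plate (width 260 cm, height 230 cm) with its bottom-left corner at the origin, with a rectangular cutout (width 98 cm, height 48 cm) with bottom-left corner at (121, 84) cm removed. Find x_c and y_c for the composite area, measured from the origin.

plate: A = 260 × 230 = 59800.00, centroid at (130.00, 115.00).
hole: A = −(98 × 48) = -4704.00, centroid at (170.00, 108.00).
ΣA = 55096.00 cm²
ΣAx_c = (59800.00)(130.00) + (-4704.00)(170.00) = 6974320.00 cm³
ΣAy_c = (59800.00)(115.00) + (-4704.00)(108.00) = 6368968.00 cm³
x_c = 6974320.00 / 55096.00 = 126.58 cm
y_c = 6368968.00 / 55096.00 = 115.60 cm

x_c = 126.58 cm, y_c = 115.60 cm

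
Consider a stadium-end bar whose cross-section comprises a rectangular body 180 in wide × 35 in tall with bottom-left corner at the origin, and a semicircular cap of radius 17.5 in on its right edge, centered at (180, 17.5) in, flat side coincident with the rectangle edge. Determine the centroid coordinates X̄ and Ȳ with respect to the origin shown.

X̄ = 96.91 in, Ȳ = 17.50 in

rectangular body: A = 180 × 35 = 6300.00, centroid at (90.00, 17.50).
semicircular end: A = ½π·17.5² = 481.06, centroid at (187.43, 17.50).
ΣA = 6781.06 in², ΣAX̄ = 657163.06 in³, ΣAȲ = 118668.49 in³.
X̄ = 657163.06/6781.06 = 96.91 in; Ȳ = 118668.49/6781.06 = 17.50 in.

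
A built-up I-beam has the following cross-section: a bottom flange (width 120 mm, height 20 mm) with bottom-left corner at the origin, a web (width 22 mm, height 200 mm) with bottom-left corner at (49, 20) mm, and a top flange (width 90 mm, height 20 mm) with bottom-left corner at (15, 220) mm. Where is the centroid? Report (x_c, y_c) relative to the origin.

x_c = 60.00 mm, y_c = 112.33 mm

Part | A | x̄ᵢ | ȳᵢ | A·x̄ᵢ | A·ȳᵢ
bottom flange | 2400.00 | 60.00 | 10.00 | 144000.00 | 24000.00
web | 4400.00 | 60.00 | 120.00 | 264000.00 | 528000.00
top flange | 1800.00 | 60.00 | 230.00 | 108000.00 | 414000.00
Σ | 8600.00 |  |  | 516000.00 | 966000.00
x_c = 516000.00 / 8600.00 = 60.00 mm
y_c = 966000.00 / 8600.00 = 112.33 mm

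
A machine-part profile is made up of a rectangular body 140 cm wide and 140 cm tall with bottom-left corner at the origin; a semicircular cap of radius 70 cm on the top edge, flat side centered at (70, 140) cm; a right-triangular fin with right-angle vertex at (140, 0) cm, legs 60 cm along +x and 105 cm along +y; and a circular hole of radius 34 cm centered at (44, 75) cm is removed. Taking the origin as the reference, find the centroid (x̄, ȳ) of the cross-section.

x̄ = 84.09 cm, ȳ = 93.83 cm

Part | A | x̄ᵢ | ȳᵢ | A·x̄ᵢ | A·ȳᵢ
rectangular body | 19600.00 | 70.00 | 70.00 | 1372000.00 | 1372000.00
semicircular top | 7696.90 | 70.00 | 169.71 | 538783.14 | 1306232.95
triangular fin | 3150.00 | 160.00 | 35.00 | 504000.00 | 110250.00
hole | -3631.68 | 44.00 | 75.00 | -159793.97 | -272376.08
Σ | 26815.22 |  |  | 2254989.17 | 2516106.86
x̄ = 2254989.17 / 26815.22 = 84.09 cm
ȳ = 2516106.86 / 26815.22 = 93.83 cm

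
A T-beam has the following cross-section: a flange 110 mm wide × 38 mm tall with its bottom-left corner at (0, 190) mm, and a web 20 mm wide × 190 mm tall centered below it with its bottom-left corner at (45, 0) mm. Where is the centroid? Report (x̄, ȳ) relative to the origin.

Part | A | x̄ᵢ | ȳᵢ | A·x̄ᵢ | A·ȳᵢ
web | 3800.00 | 55.00 | 95.00 | 209000.00 | 361000.00
flange | 4180.00 | 55.00 | 209.00 | 229900.00 | 873620.00
Σ | 7980.00 |  |  | 438900.00 | 1234620.00
x̄ = 438900.00 / 7980.00 = 55.00 mm
ȳ = 1234620.00 / 7980.00 = 154.71 mm

x̄ = 55.00 mm, ȳ = 154.71 mm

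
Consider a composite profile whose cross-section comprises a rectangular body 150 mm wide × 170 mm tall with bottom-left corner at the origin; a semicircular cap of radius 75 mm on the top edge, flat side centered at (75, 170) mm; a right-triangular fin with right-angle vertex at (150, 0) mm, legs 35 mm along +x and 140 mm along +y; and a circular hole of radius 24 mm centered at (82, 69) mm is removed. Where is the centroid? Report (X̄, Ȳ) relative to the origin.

X̄ = 80.71 mm, Ȳ = 112.66 mm

Part | A | x̄ᵢ | ȳᵢ | A·x̄ᵢ | A·ȳᵢ
rectangular body | 25500.00 | 75.00 | 85.00 | 1912500.00 | 2167500.00
semicircular top | 8835.73 | 75.00 | 201.83 | 662679.70 | 1783323.99
triangular fin | 2450.00 | 161.67 | 46.67 | 396083.33 | 114333.33
hole | -1809.56 | 82.00 | 69.00 | -148383.70 | -124859.46
Σ | 34976.17 |  |  | 2822879.33 | 3940297.86
X̄ = 2822879.33 / 34976.17 = 80.71 mm
Ȳ = 3940297.86 / 34976.17 = 112.66 mm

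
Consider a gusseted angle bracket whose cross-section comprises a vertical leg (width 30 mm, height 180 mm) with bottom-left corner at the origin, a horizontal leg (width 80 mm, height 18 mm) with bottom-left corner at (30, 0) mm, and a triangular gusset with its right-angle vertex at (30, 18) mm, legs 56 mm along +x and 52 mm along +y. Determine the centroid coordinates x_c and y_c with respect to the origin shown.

x_c = 30.46 mm, y_c = 66.35 mm

Part | A | x̄ᵢ | ȳᵢ | A·x̄ᵢ | A·ȳᵢ
vertical leg | 5400.00 | 15.00 | 90.00 | 81000.00 | 486000.00
horizontal leg | 1440.00 | 70.00 | 9.00 | 100800.00 | 12960.00
gusset | 1456.00 | 48.67 | 35.33 | 70858.67 | 51445.33
Σ | 8296.00 |  |  | 252658.67 | 550405.33
x_c = 252658.67 / 8296.00 = 30.46 mm
y_c = 550405.33 / 8296.00 = 66.35 mm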